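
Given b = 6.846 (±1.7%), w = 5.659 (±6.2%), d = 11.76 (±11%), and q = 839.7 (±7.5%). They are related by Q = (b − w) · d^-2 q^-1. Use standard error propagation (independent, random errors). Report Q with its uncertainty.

Let u = b − w = 1.187. δu = √(δb² + δw²) = √(0.0135 + 0.123) = 0.370, so δu/u = 0.311.
Q is then a monomial in u, d, q:
δQ/Q = √((δu/u)² + (-2·δd/d)² + (-1·δq/q)²) = √(0.0970 + 0.0484 + 0.00562) = 0.389
Q = 1.022e-05, so δQ = 0.389 × 1.022e-05 = 3.97e-06.

(1.022 ± 0.397) × 10^-5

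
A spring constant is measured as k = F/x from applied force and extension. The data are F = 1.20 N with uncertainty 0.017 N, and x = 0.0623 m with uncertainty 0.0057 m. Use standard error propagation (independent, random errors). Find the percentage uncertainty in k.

9.26%

Since k is a product/quotient, work with relative uncertainties:
  (1·δF/F)² = (1×0.0142)² = 0.000201;  (-1·δx/x)² = (-1×0.0915)² = 0.00837
δk/k = √(0.00857) = 0.0926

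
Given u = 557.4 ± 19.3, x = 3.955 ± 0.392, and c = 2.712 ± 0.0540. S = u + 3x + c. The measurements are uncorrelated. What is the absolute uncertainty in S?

Absolute uncertainties add in quadrature for a linear combination:
  (δu)² = 372;  (3·δx)² = 1.38;  (δc)² = 0.00292
δS = √(374) = 19.3

19.3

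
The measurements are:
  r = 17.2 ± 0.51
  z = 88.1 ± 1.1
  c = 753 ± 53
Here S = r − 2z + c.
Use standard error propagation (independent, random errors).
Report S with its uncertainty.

Absolute uncertainties add in quadrature for a linear combination:
  (δr)² = 0.260;  (2·δz)² = 4.84;  (δc)² = 2810
δS = √(2810) = 53.0
S = 594.

594 ± 53.0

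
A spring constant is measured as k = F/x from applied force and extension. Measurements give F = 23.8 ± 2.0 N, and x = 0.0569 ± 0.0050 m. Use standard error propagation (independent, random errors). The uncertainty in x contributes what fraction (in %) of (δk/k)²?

(δk/k)² = (1·δF/F)² + (-1·δx/x)²
  F term: (1×0.0840)² = 0.00706
  x term: (-1×0.0879)² = 0.00772
Total = 0.0148. Share from x = 0.00772/0.0148 = 0.522.

52.2%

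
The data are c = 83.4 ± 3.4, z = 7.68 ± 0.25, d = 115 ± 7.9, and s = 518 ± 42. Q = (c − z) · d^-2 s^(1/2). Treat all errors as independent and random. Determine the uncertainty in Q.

0.0196

Let u = c − z = 75.7. δu = √(δc² + δz²) = √(11.6 + 0.0625) = 3.41, so δu/u = 0.0450.
Q is then a monomial in u, d, s:
δQ/Q = √((δu/u)² + (-2·δd/d)² + (½·δs/s)²) = √(0.00203 + 0.0189 + 0.00164) = 0.150
Q = 0.130, so δQ = 0.150 × 0.130 = 0.0196.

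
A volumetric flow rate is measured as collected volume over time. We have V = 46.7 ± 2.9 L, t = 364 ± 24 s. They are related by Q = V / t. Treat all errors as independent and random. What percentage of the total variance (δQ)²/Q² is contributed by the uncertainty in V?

(δQ/Q)² = (1·δV/V)² + (-1·δt/t)²
  V term: (1×0.0621)² = 0.00386
  t term: (-1×0.0659)² = 0.00435
Total = 0.00820. Share from V = 0.00386/0.00820 = 0.470.

47.0%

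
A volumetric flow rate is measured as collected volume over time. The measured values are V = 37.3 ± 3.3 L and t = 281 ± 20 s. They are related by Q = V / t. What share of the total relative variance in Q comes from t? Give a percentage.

(δQ/Q)² = (1·δV/V)² + (-1·δt/t)²
  V term: (1×0.0885)² = 0.00783
  t term: (-1×0.0712)² = 0.00507
Total = 0.0129. Share from t = 0.00507/0.0129 = 0.393.

39.3%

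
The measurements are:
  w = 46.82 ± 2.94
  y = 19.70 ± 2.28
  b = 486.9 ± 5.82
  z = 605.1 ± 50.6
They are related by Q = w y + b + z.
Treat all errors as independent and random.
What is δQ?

132

Let p = w·y = 922.4. δp/p = √((1·δw/w)² + (1·δy/y)²) = √(0.00394 + 0.0134) = 0.132, so δp = 121.
Q = p + b + z: δQ = √(δp² + δb² + δz²) = √(14700 + 33.9 + 2560) = 132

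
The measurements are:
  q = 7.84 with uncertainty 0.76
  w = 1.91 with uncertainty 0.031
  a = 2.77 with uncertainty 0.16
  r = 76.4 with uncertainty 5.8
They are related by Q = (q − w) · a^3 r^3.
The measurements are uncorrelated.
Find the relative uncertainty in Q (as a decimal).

0.314

Let u = q − w = 5.93. δu = √(δq² + δw²) = √(0.578 + 0.000961) = 0.761, so δu/u = 0.128.
Q is then a monomial in u, a, r:
δQ/Q = √((δu/u)² + (3·δa/a)² + (3·δr/r)²) = √(0.0165 + 0.0300 + 0.0519) = 0.314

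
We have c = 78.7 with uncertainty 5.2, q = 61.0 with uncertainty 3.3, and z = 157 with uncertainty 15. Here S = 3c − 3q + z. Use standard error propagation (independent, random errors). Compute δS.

For a sum/difference, combine absolute errors in quadrature:
  (3·δc)² = 243;  (3·δq)² = 98.0;  (δz)² = 225
δS = √(566) = 23.8

23.8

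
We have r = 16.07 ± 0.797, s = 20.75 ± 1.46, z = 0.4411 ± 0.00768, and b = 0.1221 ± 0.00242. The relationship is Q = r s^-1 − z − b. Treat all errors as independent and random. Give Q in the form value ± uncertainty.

0.2113 ± 0.0672

Let p = r·s^-1 = 0.7745. δp/p = √((1·δr/r)² + (-1·δs/s)²) = √(0.00246 + 0.00495) = 0.0861, so δp = 0.0667.
Q = p − z − b: δQ = √(δp² + δz² + δb²) = √(0.00444 + 5.9e-05 + 5.86e-06) = 0.0672
Q = 0.2113.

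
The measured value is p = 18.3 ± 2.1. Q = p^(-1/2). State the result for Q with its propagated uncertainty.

Q ∝ p^(-1/2), so δQ/Q = |−½| · δp/p = 0.5 × 0.115 = 0.0574.
Q = 0.234, so δQ = 0.0574 × 0.234 = 0.0134.

0.234 ± 0.0134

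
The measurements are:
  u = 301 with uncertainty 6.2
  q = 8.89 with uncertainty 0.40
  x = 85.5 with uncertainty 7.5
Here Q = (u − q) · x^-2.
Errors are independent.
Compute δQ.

0.00706

Let w = u − q = 292. δw = √(δu² + δq²) = √(38.4 + 0.160) = 6.21, so δw/w = 0.0213.
Q is then a monomial in w, x:
δQ/Q = √((δw/w)² + (-2·δx/x)²) = √(0.000452 + 0.0308) = 0.177
Q = 0.0400, so δQ = 0.177 × 0.0400 = 0.00706.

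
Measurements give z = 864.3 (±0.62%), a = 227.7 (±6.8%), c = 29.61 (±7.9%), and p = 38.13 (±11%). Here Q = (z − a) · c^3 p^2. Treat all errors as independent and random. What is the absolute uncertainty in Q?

Let u = z − a = 636.6. δu = √(δz² + δa²) = √(28.7 + 240) = 16.4, so δu/u = 0.0257.
Q is then a monomial in u, c, p:
δQ/Q = √((δu/u)² + (3·δc/c)² + (2·δp/p)²) = √(0.000662 + 0.0562 + 0.0484) = 0.324
Q = 2.403e+10, so δQ = 0.324 × 2.403e+10 = 7.79e+09.

7.79e+09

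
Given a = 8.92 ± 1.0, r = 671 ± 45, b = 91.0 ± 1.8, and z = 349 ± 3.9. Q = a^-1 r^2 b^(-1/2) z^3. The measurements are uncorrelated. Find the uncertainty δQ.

4.01e+10

Each factor contributes (exponent × relative error)² to (δQ/Q)²:
  (-1·δa/a)² = (-1×0.112)² = 0.0126;  (2·δr/r)² = (2×0.0671)² = 0.0180;  (−½·δb/b)² = (-0.5×0.0198)² = 9.78e-05;  (3·δz/z)² = (3×0.0112)² = 0.00112
δQ/Q = √(0.0318) = 0.178
Q = 2.25e+11, so δQ = 0.178 × 2.25e+11 = 4.01e+10.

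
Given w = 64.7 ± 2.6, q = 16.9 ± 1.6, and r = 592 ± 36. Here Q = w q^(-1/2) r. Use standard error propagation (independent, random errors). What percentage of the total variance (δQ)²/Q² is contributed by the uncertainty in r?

49.0%

(δQ/Q)² = (1·δw/w)² + (−½·δq/q)² + (1·δr/r)²
  w term: (1×0.0402)² = 0.00161
  q term: (-0.5×0.0947)² = 0.00224
  r term: (1×0.0608)² = 0.00370
Total = 0.00755. Share from r = 0.00370/0.00755 = 0.490.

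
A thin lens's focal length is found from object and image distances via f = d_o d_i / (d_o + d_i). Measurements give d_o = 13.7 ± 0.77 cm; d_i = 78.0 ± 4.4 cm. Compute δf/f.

∂f/∂d_o = (d_i/(d_o+d_i))² = 0.724;  ∂f/∂d_i = (d_o/(d_o+d_i))² = 0.0223
δf = √((∂f/∂d_o · δd_o)² + (∂f/∂d_i · δd_i)²) = √(0.310 + 0.00965) = 0.566 cm
f = 11.7 cm, so δf/f = 0.566/11.7 = 0.0485.

0.0485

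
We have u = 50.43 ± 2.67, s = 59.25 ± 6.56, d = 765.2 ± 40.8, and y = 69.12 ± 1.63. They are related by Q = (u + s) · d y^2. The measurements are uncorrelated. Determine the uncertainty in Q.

3.85e+07

Let w = u + s = 109.7. δw = √(δu² + δs²) = √(7.13 + 43.0) = 7.08, so δw/w = 0.0646.
Q is then a monomial in w, d, y:
δQ/Q = √((δw/w)² + (1·δd/d)² + (2·δy/y)²) = √(0.00417 + 0.00284 + 0.00222) = 0.0961
Q = 4.01e+08, so δQ = 0.0961 × 4.01e+08 = 3.85e+07.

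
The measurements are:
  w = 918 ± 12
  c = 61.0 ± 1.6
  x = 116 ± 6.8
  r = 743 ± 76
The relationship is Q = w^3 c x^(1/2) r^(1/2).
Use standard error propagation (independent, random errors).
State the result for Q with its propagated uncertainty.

For a monomial Q ∝ w^3, c, x^(1/2), r^(1/2), fractional errors add in quadrature:
  (3·δw/w)² = (3×0.0131)² = 0.00154;  (1·δc/c)² = (1×0.0262)² = 0.000688;  (½·δx/x)² = (0.5×0.0586)² = 0.000859;  (½·δr/r)² = (0.5×0.102)² = 0.00262
δQ/Q = √(0.00570) = 0.0755
Q = 1.39e+13, so δQ = 0.0755 × 1.39e+13 = 1.05e+12.

(1.39 ± 0.105) × 10^13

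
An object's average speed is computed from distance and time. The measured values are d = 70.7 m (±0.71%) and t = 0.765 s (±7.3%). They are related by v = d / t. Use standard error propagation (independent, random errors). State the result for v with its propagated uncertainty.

Since v is a product/quotient, work with relative uncertainties:
  (1·δd/d)² = (1×0.00710)² = 5.04e-05;  (-1·δt/t)² = (-1×0.0730)² = 0.00533
δv/v = √(0.00538) = 0.0733
v = 92.4 m/s, so δv = 0.0733 × 92.4 = 6.78 m/s.

92.4 ± 6.78 m/s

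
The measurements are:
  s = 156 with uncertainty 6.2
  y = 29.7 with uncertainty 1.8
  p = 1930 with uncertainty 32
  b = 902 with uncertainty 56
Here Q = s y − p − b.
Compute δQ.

342

Let w = s·y = 4630. δw/w = √((1·δs/s)² + (1·δy/y)²) = √(0.00158 + 0.00367) = 0.0725, so δw = 336.
Q = w − p − b: δQ = √(δw² + δp² + δb²) = √(1.13e+05 + 1020 + 3140) = 342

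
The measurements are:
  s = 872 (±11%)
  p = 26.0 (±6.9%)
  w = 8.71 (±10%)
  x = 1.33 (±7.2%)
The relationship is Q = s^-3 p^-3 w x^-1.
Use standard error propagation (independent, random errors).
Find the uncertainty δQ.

2.3e-13

Relative error in a monomial: (δQ/Q)² = Σ (nᵢ · δxᵢ/xᵢ)².
  (-3·δs/s)² = (-3×0.110)² = 0.109;  (-3·δp/p)² = (-3×0.0690)² = 0.0428;  (1·δw/w)² = (1×0.100)² = 0.0100;  (-1·δx/x)² = (-1×0.0720)² = 0.00518
δQ/Q = √(0.167) = 0.409
Q = 5.62e-13, so δQ = 0.409 × 5.62e-13 = 2.3e-13.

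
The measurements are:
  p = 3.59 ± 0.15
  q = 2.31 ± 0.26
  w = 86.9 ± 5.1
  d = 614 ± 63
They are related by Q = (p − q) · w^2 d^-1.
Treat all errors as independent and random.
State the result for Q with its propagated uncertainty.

15.7 ± 4.43

Let u = p − q = 1.28. δu = √(δp² + δq²) = √(0.0225 + 0.0676) = 0.300, so δu/u = 0.235.
Q is then a monomial in u, w, d:
δQ/Q = √((δu/u)² + (2·δw/w)² + (-1·δd/d)²) = √(0.0550 + 0.0138 + 0.0105) = 0.282
Q = 15.7, so δQ = 0.282 × 15.7 = 4.43.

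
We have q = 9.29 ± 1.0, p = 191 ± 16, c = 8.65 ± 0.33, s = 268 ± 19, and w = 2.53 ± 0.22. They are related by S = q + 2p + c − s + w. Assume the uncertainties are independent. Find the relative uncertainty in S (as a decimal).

Absolute uncertainties add in quadrature for a linear combination:
  (δq)² = 1.00;  (2·δp)² = 1020;  (δc)² = 0.109;  (δs)² = 361;  (δw)² = 0.0484
δS = √(1390) = 37.2
S = 134, so δS/S = 37.2/134 = 0.277.

0.277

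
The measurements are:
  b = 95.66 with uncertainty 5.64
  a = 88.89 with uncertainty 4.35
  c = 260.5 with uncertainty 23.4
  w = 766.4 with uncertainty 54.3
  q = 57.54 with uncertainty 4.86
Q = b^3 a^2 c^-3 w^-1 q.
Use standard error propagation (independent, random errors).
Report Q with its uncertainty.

29.38 ± 10.4

Since Q is a product/quotient, work with relative uncertainties:
  (3·δb/b)² = (3×0.0590)² = 0.0313;  (2·δa/a)² = (2×0.0489)² = 0.00958;  (-3·δc/c)² = (-3×0.0898)² = 0.0726;  (-1·δw/w)² = (-1×0.0709)² = 0.00502;  (1·δq/q)² = (1×0.0845)² = 0.00713
δQ/Q = √(0.126) = 0.354
Q = 29.38, so δQ = 0.354 × 29.38 = 10.4.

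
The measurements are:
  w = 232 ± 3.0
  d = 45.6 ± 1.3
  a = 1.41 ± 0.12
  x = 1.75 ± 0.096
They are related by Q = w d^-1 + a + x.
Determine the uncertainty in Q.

Let p = w·d^-1 = 5.09. δp/p = √((1·δw/w)² + (-1·δd/d)²) = √(0.000167 + 0.000813) = 0.0313, so δp = 0.159.
Q = p + a + x: δQ = √(δp² + δa² + δx²) = √(0.0254 + 0.0144 + 0.00922) = 0.221

0.221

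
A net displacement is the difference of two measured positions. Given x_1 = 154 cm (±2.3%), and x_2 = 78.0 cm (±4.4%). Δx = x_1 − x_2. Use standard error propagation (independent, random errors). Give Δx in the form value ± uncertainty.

76.0 ± 4.93 cm

Absolute uncertainties add in quadrature for a linear combination:
  (δx_1)² = 12.5;  (δx_2)² = 11.8
δΔx = √(24.3) = 4.93 cm
Δx = 76.0 cm.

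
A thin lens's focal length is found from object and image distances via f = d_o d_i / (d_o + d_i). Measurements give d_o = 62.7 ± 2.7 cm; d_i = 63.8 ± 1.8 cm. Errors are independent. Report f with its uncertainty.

31.6 ± 0.817 cm

∂f/∂d_o = (d_i/(d_o+d_i))² = 0.254;  ∂f/∂d_i = (d_o/(d_o+d_i))² = 0.246
δf = √((∂f/∂d_o · δd_o)² + (∂f/∂d_i · δd_i)²) = √(0.472 + 0.196) = 0.817 cm
f = 31.6 cm.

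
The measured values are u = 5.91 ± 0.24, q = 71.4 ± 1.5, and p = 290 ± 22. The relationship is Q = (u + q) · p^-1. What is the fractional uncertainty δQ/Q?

0.0784

Let w = u + q = 77.3. δw = √(δu² + δq²) = √(0.0576 + 2.25) = 1.52, so δw/w = 0.0196.
Q is then a monomial in w, p:
δQ/Q = √((δw/w)² + (-1·δp/p)²) = √(0.000386 + 0.00576) = 0.0784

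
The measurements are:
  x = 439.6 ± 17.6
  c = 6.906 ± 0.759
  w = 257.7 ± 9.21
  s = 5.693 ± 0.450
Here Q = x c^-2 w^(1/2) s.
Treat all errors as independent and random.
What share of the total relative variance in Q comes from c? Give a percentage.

(δQ/Q)² = (1·δx/x)² + (-2·δc/c)² + (½·δw/w)² + (1·δs/s)²
  x term: (1×0.0400)² = 0.00160
  c term: (-2×0.110)² = 0.0483
  w term: (0.5×0.0357)² = 0.000319
  s term: (1×0.0790)² = 0.00625
Total = 0.0565. Share from c = 0.0483/0.0565 = 0.855.

85.5%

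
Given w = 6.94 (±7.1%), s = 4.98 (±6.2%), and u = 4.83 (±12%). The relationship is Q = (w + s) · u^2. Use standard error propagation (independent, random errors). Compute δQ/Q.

0.245

Let h = w + s = 11.9. δh = √(δw² + δs²) = √(0.243 + 0.0953) = 0.581, so δh/h = 0.0488.
Q is then a monomial in h, u:
δQ/Q = √((δh/h)² + (2·δu/u)²) = √(0.00238 + 0.0576) = 0.245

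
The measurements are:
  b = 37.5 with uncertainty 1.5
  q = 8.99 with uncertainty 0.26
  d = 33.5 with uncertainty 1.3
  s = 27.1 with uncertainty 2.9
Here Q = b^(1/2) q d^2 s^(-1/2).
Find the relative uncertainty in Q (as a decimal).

0.101

Products/powers → add relative errors in quadrature, weighted by exponent:
  (½·δb/b)² = (0.5×0.0400)² = 0.000400;  (1·δq/q)² = (1×0.0289)² = 0.000836;  (2·δd/d)² = (2×0.0388)² = 0.00602;  (−½·δs/s)² = (-0.5×0.107)² = 0.00286
δQ/Q = √(0.0101) = 0.101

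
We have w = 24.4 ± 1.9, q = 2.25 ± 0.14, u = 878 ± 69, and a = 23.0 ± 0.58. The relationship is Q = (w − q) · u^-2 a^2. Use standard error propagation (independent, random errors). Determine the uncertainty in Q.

0.00283

Let h = w − q = 22.1. δh = √(δw² + δq²) = √(3.61 + 0.0196) = 1.91, so δh/h = 0.0860.
Q is then a monomial in h, u, a:
δQ/Q = √((δh/h)² + (-2·δu/u)² + (2·δa/a)²) = √(0.00740 + 0.0247 + 0.00254) = 0.186
Q = 0.0152, so δQ = 0.186 × 0.0152 = 0.00283.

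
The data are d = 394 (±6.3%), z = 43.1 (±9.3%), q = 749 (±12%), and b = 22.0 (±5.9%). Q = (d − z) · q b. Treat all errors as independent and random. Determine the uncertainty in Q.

8.77e+05

Let u = d − z = 351. δu = √(δd² + δz²) = √(616 + 16.1) = 25.1, so δu/u = 0.0717.
Q is then a monomial in u, q, b:
δQ/Q = √((δu/u)² + (1·δq/q)² + (1·δb/b)²) = √(0.00513 + 0.0144 + 0.00348) = 0.152
Q = 5.78e+06, so δQ = 0.152 × 5.78e+06 = 8.77e+05.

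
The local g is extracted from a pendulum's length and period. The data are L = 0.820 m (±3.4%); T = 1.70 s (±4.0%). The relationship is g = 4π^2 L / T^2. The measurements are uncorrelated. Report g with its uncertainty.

For a monomial g ∝ L, T^-2, fractional errors add in quadrature:
  (1·δL/L)² = (1×0.0340)² = 0.00116;  (-2·δT/T)² = (-2×0.0400)² = 0.00640
δg/g = √(0.00756) = 0.0869
g = 11.2 m/s^2, so δg = 0.0869 × 11.2 = 0.974 m/s^2.

11.2 ± 0.974 m/s^2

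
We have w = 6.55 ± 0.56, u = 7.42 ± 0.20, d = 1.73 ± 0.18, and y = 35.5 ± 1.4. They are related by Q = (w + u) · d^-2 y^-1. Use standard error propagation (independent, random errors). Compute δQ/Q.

0.216

Let h = w + u = 14.0. δh = √(δw² + δu²) = √(0.314 + 0.0400) = 0.595, so δh/h = 0.0426.
Q is then a monomial in h, d, y:
δQ/Q = √((δh/h)² + (-2·δd/d)² + (-1·δy/y)²) = √(0.00181 + 0.0433 + 0.00156) = 0.216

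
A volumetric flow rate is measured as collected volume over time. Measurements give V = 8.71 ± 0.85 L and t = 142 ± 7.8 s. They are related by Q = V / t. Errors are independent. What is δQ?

0.00687 L/s

Q is a product of powers, so relative uncertainties combine in quadrature:
  (1·δV/V)² = (1×0.0976)² = 0.00952;  (-1·δt/t)² = (-1×0.0549)² = 0.00302
δQ/Q = √(0.0125) = 0.112
Q = 0.0613 L/s, so δQ = 0.112 × 0.0613 = 0.00687 L/s.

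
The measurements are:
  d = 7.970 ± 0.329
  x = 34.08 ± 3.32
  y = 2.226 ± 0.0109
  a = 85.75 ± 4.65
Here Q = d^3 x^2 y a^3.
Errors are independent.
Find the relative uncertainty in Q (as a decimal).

0.282

Q is a product of powers, so relative uncertainties combine in quadrature:
  (3·δd/d)² = (3×0.0413)² = 0.0153;  (2·δx/x)² = (2×0.0974)² = 0.0380;  (1·δy/y)² = (1×0.00490)² = 2.4e-05;  (3·δa/a)² = (3×0.0542)² = 0.0265
δQ/Q = √(0.0798) = 0.282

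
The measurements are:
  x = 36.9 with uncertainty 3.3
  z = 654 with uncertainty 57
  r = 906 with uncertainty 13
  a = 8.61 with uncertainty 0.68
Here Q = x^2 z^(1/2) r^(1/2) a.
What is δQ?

Products/powers → add relative errors in quadrature, weighted by exponent:
  (2·δx/x)² = (2×0.0894)² = 0.0320;  (½·δz/z)² = (0.5×0.0872)² = 0.00190;  (½·δr/r)² = (0.5×0.0143)² = 5.15e-05;  (1·δa/a)² = (1×0.0790)² = 0.00624
δQ/Q = √(0.0402) = 0.200
Q = 9.02e+06, so δQ = 0.200 × 9.02e+06 = 1.81e+06.

1.81e+06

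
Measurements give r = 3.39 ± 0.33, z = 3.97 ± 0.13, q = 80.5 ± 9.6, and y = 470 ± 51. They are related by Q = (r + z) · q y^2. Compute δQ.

3.3e+07

Let u = r + z = 7.36. δu = √(δr² + δz²) = √(0.109 + 0.0169) = 0.355, so δu/u = 0.0482.
Q is then a monomial in u, q, y:
δQ/Q = √((δu/u)² + (1·δq/q)² + (2·δy/y)²) = √(0.00232 + 0.0142 + 0.0471) = 0.252
Q = 1.31e+08, so δQ = 0.252 × 1.31e+08 = 3.3e+07.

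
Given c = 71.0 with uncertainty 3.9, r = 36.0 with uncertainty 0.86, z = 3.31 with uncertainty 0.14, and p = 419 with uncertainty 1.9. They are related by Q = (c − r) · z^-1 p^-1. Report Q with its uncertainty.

0.0252 ± 0.00307

Let u = c − r = 35.0. δu = √(δc² + δr²) = √(15.2 + 0.740) = 3.99, so δu/u = 0.114.
Q is then a monomial in u, z, p:
δQ/Q = √((δu/u)² + (-1·δz/z)² + (-1·δp/p)²) = √(0.0130 + 0.00179 + 2.06e-05) = 0.122
Q = 0.0252, so δQ = 0.122 × 0.0252 = 0.00307.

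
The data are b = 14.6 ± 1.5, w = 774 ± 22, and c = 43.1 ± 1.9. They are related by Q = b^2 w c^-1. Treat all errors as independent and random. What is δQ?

812

Products/powers → add relative errors in quadrature, weighted by exponent:
  (2·δb/b)² = (2×0.103)² = 0.0422;  (1·δw/w)² = (1×0.0284)² = 0.000808;  (-1·δc/c)² = (-1×0.0441)² = 0.00194
δQ/Q = √(0.0450) = 0.212
Q = 3830, so δQ = 0.212 × 3830 = 812.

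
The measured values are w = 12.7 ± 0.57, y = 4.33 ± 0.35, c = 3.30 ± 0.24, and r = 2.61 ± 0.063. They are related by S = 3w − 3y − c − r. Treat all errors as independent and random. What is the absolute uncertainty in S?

Sums and differences: (δS)² = Σ (cᵢ δxᵢ)².
  (3·δw)² = 2.92;  (3·δy)² = 1.10;  (δc)² = 0.0576;  (δr)² = 0.00397
δS = √(4.09) = 2.02

2.02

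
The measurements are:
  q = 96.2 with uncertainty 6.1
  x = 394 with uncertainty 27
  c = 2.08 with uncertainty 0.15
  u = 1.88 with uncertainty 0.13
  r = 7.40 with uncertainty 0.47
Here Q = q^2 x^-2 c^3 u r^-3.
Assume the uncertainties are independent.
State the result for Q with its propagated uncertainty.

For a monomial Q ∝ q^2, x^-2, c^3, u, r^-3, fractional errors add in quadrature:
  (2·δq/q)² = (2×0.0634)² = 0.0161;  (-2·δx/x)² = (-2×0.0685)² = 0.0188;  (3·δc/c)² = (3×0.0721)² = 0.0468;  (1·δu/u)² = (1×0.0691)² = 0.00478;  (-3·δr/r)² = (-3×0.0635)² = 0.0363
δQ/Q = √(0.123) = 0.350
Q = 0.00249, so δQ = 0.350 × 0.00249 = 0.000872.

0.00249 ± 0.000872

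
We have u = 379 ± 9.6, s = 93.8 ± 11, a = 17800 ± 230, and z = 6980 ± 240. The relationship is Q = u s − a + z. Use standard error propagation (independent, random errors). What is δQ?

Let p = u·s = 35600. δp/p = √((1·δu/u)² + (1·δs/s)²) = √(0.000642 + 0.0138) = 0.120, so δp = 4270.
Q = p − a + z: δQ = √(δp² + δa² + δz²) = √(1.82e+07 + 52900 + 57600) = 4280

4280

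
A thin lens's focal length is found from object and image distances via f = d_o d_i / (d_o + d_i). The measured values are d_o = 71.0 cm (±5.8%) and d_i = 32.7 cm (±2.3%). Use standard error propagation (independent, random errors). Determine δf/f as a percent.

2.41%

∂f/∂d_o = (d_i/(d_o+d_i))² = 0.0994;  ∂f/∂d_i = (d_o/(d_o+d_i))² = 0.469
δf = √((∂f/∂d_o · δd_o)² + (∂f/∂d_i · δd_i)²) = √(0.168 + 0.124) = 0.540 cm
f = 22.4 cm, so δf/f = 0.540/22.4 = 0.0241.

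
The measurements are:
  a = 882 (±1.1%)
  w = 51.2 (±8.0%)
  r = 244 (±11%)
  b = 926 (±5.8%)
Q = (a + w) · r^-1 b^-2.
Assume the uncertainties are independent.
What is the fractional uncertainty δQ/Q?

0.160

Let u = a + w = 933. δu = √(δa² + δw²) = √(94.1 + 16.8) = 10.5, so δu/u = 0.0113.
Q is then a monomial in u, r, b:
δQ/Q = √((δu/u)² + (-1·δr/r)² + (-2·δb/b)²) = √(0.000127 + 0.0121 + 0.0135) = 0.160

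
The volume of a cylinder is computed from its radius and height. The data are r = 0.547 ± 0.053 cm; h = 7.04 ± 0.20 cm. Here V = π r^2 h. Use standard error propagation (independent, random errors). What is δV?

Relative error in a monomial: (δV/V)² = Σ (nᵢ · δxᵢ/xᵢ)².
  (2·δr/r)² = (2×0.0969)² = 0.0376;  (1·δh/h)² = (1×0.0284)² = 0.000807
δV/V = √(0.0384) = 0.196
V = 6.62 cm^3, so δV = 0.196 × 6.62 = 1.30 cm^3.

1.30 cm^3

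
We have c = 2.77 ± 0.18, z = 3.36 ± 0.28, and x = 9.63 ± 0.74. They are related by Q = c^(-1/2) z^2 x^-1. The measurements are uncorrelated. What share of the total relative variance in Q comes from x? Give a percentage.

17.0%

(δQ/Q)² = (−½·δc/c)² + (2·δz/z)² + (-1·δx/x)²
  c term: (-0.5×0.0650)² = 0.00106
  z term: (2×0.0833)² = 0.0278
  x term: (-1×0.0768)² = 0.00590
Total = 0.0347. Share from x = 0.00590/0.0347 = 0.170.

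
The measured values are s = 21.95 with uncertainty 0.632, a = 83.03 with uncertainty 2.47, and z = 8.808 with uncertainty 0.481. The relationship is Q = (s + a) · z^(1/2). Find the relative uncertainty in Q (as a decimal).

Let u = s + a = 105.0. δu = √(δs² + δa²) = √(0.399 + 6.10) = 2.55, so δu/u = 0.0243.
Q is then a monomial in u, z:
δQ/Q = √((δu/u)² + (½·δz/z)²) = √(0.000590 + 0.000746) = 0.0365

0.0365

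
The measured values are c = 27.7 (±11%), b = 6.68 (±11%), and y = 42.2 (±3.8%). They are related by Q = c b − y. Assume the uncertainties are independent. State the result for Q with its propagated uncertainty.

Let p = c·b = 185. δp/p = √((1·δc/c)² + (1·δb/b)²) = √(0.0121 + 0.0121) = 0.156, so δp = 28.8.
Q = p − y: δQ = √(δp² + δy²) = √(829 + 2.57) = 28.8
Q = 143.

143 ± 28.8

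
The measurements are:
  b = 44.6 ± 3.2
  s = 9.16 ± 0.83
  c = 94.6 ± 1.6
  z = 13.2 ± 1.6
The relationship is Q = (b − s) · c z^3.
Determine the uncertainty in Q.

Let u = b − s = 35.4. δu = √(δb² + δs²) = √(10.2 + 0.689) = 3.31, so δu/u = 0.0933.
Q is then a monomial in u, c, z:
δQ/Q = √((δu/u)² + (1·δc/c)² + (3·δz/z)²) = √(0.00870 + 0.000286 + 0.132) = 0.376
Q = 7.71e+06, so δQ = 0.376 × 7.71e+06 = 2.9e+06.

2.9e+06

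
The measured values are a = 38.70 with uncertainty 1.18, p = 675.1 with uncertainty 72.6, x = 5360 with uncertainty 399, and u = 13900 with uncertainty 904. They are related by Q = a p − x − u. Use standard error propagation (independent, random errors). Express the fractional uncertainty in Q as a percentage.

44.9%

Let w = a·p = 26130. δw/w = √((1·δa/a)² + (1·δp/p)²) = √(0.000930 + 0.0116) = 0.112, so δw = 2920.
Q = w − x − u: δQ = √(δw² + δx² + δu²) = √(8.53e+06 + 1.59e+05 + 8.17e+05) = 3080
Q = 6866, so δQ/Q = 3080/6866 = 0.449.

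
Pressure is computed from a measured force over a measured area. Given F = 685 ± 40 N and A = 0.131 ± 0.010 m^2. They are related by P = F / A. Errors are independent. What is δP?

503 Pa

P is a product of powers, so relative uncertainties combine in quadrature:
  (1·δF/F)² = (1×0.0584)² = 0.00341;  (-1·δA/A)² = (-1×0.0763)² = 0.00583
δP/P = √(0.00924) = 0.0961
P = 5230 Pa, so δP = 0.0961 × 5230 = 503 Pa.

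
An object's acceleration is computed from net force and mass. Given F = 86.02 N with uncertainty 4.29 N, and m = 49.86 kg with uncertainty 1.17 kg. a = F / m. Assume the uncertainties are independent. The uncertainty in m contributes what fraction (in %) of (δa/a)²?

18.1%

(δa/a)² = (1·δF/F)² + (-1·δm/m)²
  F term: (1×0.0499)² = 0.00249
  m term: (-1×0.0235)² = 0.000551
Total = 0.00304. Share from m = 0.000551/0.00304 = 0.181.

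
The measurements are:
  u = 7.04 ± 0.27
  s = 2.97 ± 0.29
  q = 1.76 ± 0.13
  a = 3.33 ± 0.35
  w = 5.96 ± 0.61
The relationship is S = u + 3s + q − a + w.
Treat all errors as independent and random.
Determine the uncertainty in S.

1.16

Each term contributes (cᵢ δxᵢ)² to (δS)²:
  (δu)² = 0.0729;  (3·δs)² = 0.757;  (δq)² = 0.0169;  (δa)² = 0.122;  (δw)² = 0.372
δS = √(1.34) = 1.16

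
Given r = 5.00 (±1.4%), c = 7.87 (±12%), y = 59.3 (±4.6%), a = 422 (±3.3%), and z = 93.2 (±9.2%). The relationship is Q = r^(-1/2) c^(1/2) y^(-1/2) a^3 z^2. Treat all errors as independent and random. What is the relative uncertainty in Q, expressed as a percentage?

21.9%

Each factor contributes (exponent × relative error)² to (δQ/Q)²:
  (−½·δr/r)² = (-0.5×0.0140)² = 4.9e-05;  (½·δc/c)² = (0.5×0.120)² = 0.00360;  (−½·δy/y)² = (-0.5×0.0460)² = 0.000529;  (3·δa/a)² = (3×0.0330)² = 0.00980;  (2·δz/z)² = (2×0.0920)² = 0.0339
δQ/Q = √(0.0478) = 0.219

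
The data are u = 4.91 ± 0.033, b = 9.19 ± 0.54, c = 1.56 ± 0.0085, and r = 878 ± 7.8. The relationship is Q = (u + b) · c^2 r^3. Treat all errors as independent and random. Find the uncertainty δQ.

1.11e+09

Let w = u + b = 14.1. δw = √(δu² + δb²) = √(0.00109 + 0.292) = 0.541, so δw/w = 0.0384.
Q is then a monomial in w, c, r:
δQ/Q = √((δw/w)² + (2·δc/c)² + (3·δr/r)²) = √(0.00147 + 0.000119 + 0.000710) = 0.0480
Q = 2.32e+10, so δQ = 0.0480 × 2.32e+10 = 1.11e+09.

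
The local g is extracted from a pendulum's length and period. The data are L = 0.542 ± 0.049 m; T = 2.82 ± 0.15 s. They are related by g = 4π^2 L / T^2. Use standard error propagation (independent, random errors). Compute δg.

Relative error in a monomial: (δg/g)² = Σ (nᵢ · δxᵢ/xᵢ)².
  (1·δL/L)² = (1×0.0904)² = 0.00817;  (-2·δT/T)² = (-2×0.0532)² = 0.0113
δg/g = √(0.0195) = 0.140
g = 2.69 m/s^2, so δg = 0.140 × 2.69 = 0.376 m/s^2.

0.376 m/s^2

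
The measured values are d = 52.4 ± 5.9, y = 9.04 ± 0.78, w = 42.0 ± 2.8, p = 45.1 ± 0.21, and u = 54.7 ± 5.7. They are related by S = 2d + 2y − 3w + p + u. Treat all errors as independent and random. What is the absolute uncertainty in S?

For a sum/difference, combine absolute errors in quadrature:
  (2·δd)² = 139;  (2·δy)² = 2.43;  (3·δw)² = 70.6;  (δp)² = 0.0441;  (δu)² = 32.5
δS = √(245) = 15.6

15.6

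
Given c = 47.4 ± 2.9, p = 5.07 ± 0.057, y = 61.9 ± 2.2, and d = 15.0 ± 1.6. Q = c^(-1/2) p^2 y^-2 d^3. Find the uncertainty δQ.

1.09

Each factor contributes (exponent × relative error)² to (δQ/Q)²:
  (−½·δc/c)² = (-0.5×0.0612)² = 0.000936;  (2·δp/p)² = (2×0.0112)² = 0.000506;  (-2·δy/y)² = (-2×0.0355)² = 0.00505;  (3·δd/d)² = (3×0.107)² = 0.102
δQ/Q = √(0.109) = 0.330
Q = 3.29, so δQ = 0.330 × 3.29 = 1.09.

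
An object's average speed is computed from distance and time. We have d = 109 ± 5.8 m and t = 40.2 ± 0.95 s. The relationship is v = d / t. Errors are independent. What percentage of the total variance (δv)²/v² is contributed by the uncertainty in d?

83.5%

(δv/v)² = (1·δd/d)² + (-1·δt/t)²
  d term: (1×0.0532)² = 0.00283
  t term: (-1×0.0236)² = 0.000558
Total = 0.00339. Share from d = 0.00283/0.00339 = 0.835.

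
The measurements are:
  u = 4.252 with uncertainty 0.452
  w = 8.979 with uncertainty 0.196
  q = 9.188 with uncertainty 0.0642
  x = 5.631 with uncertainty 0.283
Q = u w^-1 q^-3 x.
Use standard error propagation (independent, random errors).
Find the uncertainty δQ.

Each factor contributes (exponent × relative error)² to (δQ/Q)²:
  (1·δu/u)² = (1×0.106)² = 0.0113;  (-1·δw/w)² = (-1×0.0218)² = 0.000476;  (-3·δq/q)² = (-3×0.00699)² = 0.000439;  (1·δx/x)² = (1×0.0503)² = 0.00253
δQ/Q = √(0.0147) = 0.121
Q = 0.003438, so δQ = 0.121 × 0.003438 = 0.000417.

0.000417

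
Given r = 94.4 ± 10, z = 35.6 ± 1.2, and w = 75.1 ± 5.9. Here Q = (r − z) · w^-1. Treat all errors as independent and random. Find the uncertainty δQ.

0.148

Let u = r − z = 58.8. δu = √(δr² + δz²) = √(100 + 1.44) = 10.1, so δu/u = 0.171.
Q is then a monomial in u, w:
δQ/Q = √((δu/u)² + (-1·δw/w)²) = √(0.0293 + 0.00617) = 0.188
Q = 0.783, so δQ = 0.188 × 0.783 = 0.148.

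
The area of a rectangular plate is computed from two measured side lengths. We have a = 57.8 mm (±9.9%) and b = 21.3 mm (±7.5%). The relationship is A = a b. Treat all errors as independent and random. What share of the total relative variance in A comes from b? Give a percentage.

(δA/A)² = (1·δa/a)² + (1·δb/b)²
  a term: (1×0.0990)² = 0.00980
  b term: (1×0.0750)² = 0.00562
Total = 0.0154. Share from b = 0.00562/0.0154 = 0.365.

36.5%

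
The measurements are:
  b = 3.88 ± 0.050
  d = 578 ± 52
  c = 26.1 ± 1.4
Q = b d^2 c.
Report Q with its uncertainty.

Q is a product of powers, so relative uncertainties combine in quadrature:
  (1·δb/b)² = (1×0.0129)² = 0.000166;  (2·δd/d)² = (2×0.0900)² = 0.0324;  (1·δc/c)² = (1×0.0536)² = 0.00288
δQ/Q = √(0.0354) = 0.188
Q = 3.38e+07, so δQ = 0.188 × 3.38e+07 = 6.37e+06.

(3.38 ± 0.637) × 10^7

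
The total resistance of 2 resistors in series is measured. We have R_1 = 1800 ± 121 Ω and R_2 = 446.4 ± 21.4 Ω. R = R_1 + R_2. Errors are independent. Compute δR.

123 Ω

R is a linear combination, so absolute uncertainties add in quadrature:
  (δR_1)² = 14600;  (δR_2)² = 458
δR = √(15100) = 123 Ω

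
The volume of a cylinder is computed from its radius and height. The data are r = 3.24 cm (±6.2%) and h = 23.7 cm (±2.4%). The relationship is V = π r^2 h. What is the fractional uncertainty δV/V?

For a monomial V ∝ r^2, h, fractional errors add in quadrature:
  (2·δr/r)² = (2×0.0620)² = 0.0154;  (1·δh/h)² = (1×0.0240)² = 0.000576
δV/V = √(0.0160) = 0.126

0.126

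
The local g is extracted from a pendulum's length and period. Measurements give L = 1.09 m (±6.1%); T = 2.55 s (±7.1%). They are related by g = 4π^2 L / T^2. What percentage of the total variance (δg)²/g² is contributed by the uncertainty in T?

(δg/g)² = (1·δL/L)² + (-2·δT/T)²
  L term: (1×0.0610)² = 0.00372
  T term: (-2×0.0710)² = 0.0202
Total = 0.0239. Share from T = 0.0202/0.0239 = 0.844.

84.4%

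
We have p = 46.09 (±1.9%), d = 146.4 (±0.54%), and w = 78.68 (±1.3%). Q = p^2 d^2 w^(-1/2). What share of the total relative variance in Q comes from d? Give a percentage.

(δQ/Q)² = (2·δp/p)² + (2·δd/d)² + (−½·δw/w)²
  p term: (2×0.0190)² = 0.00144
  d term: (2×0.00540)² = 0.000117
  w term: (-0.5×0.0130)² = 4.23e-05
Total = 0.00160. Share from d = 0.000117/0.00160 = 0.0728.

7.28%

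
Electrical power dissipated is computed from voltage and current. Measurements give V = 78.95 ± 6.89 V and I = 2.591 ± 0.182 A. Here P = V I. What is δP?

Products/powers → add relative errors in quadrature, weighted by exponent:
  (1·δV/V)² = (1×0.0873)² = 0.00762;  (1·δI/I)² = (1×0.0702)² = 0.00493
δP/P = √(0.0126) = 0.112
P = 204.6 W, so δP = 0.112 × 204.6 = 22.9 W.

22.9 W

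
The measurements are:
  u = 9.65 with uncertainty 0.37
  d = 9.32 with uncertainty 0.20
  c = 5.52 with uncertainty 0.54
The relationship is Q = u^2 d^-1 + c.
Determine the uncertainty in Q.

Let p = u^2·d^-1 = 9.99. δp/p = √((2·δu/u)² + (-1·δd/d)²) = √(0.00588 + 0.000460) = 0.0796, so δp = 0.796.
Q = p + c: δQ = √(δp² + δc²) = √(0.633 + 0.292) = 0.962

0.962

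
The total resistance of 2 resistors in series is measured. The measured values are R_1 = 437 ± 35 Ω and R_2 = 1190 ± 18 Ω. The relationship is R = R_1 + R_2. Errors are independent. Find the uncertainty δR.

39.4 Ω

Each term contributes (cᵢ δxᵢ)² to (δR)²:
  (δR_1)² = 1220;  (δR_2)² = 324
δR = √(1550) = 39.4 Ω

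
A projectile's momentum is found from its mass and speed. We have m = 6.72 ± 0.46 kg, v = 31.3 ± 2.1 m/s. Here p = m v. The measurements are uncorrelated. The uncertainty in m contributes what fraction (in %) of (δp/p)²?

51.0%

(δp/p)² = (1·δm/m)² + (1·δv/v)²
  m term: (1×0.0685)² = 0.00469
  v term: (1×0.0671)² = 0.00450
Total = 0.00919. Share from m = 0.00469/0.00919 = 0.510.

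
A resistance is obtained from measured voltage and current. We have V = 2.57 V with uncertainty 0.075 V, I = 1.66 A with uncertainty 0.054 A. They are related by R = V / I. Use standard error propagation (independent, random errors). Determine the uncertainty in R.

Each factor contributes (exponent × relative error)² to (δR/R)²:
  (1·δV/V)² = (1×0.0292)² = 0.000852;  (-1·δI/I)² = (-1×0.0325)² = 0.00106
δR/R = √(0.00191) = 0.0437
R = 1.55 Ω, so δR = 0.0437 × 1.55 = 0.0677 Ω.

0.0677 Ω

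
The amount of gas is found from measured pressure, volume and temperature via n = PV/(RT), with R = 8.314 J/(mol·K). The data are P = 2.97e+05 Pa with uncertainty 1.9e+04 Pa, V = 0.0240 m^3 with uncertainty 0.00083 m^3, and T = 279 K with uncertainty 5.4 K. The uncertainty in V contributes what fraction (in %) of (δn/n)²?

21.1%

(δn/n)² = (1·δP/P)² + (1·δV/V)² + (-1·δT/T)²
  P term: (1×0.0640)² = 0.00409
  V term: (1×0.0346)² = 0.00120
  T term: (-1×0.0194)² = 0.000375
Total = 0.00566. Share from V = 0.00120/0.00566 = 0.211.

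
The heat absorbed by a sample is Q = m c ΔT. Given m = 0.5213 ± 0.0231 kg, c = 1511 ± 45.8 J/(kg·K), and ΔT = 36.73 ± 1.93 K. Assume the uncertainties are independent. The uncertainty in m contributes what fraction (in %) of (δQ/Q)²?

34.8%

(δQ/Q)² = (1·δm/m)² + (1·δc/c)² + (1·δΔT/ΔT)²
  m term: (1×0.0443)² = 0.00196
  c term: (1×0.0303)² = 0.000919
  ΔT term: (1×0.0525)² = 0.00276
Total = 0.00564. Share from m = 0.00196/0.00564 = 0.348.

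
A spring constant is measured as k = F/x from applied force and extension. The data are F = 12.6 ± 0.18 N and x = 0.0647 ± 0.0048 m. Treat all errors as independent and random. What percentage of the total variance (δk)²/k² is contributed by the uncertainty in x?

(δk/k)² = (1·δF/F)² + (-1·δx/x)²
  F term: (1×0.0143)² = 0.000204
  x term: (-1×0.0742)² = 0.00550
Total = 0.00571. Share from x = 0.00550/0.00571 = 0.964.

96.4%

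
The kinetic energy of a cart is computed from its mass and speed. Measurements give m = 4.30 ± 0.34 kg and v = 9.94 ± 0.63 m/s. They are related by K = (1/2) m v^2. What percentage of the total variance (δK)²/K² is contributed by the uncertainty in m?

28.0%

(δK/K)² = (1·δm/m)² + (2·δv/v)²
  m term: (1×0.0791)² = 0.00625
  v term: (2×0.0634)² = 0.0161
Total = 0.0223. Share from m = 0.00625/0.0223 = 0.280.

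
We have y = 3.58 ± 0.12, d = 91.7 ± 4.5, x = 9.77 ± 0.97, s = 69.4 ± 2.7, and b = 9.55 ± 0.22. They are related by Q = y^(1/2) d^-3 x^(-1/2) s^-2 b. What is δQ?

2.74e-10

For a monomial Q ∝ y^(1/2), d^-3, x^(-1/2), s^-2, b, fractional errors add in quadrature:
  (½·δy/y)² = (0.5×0.0335)² = 0.000281;  (-3·δd/d)² = (-3×0.0491)² = 0.0217;  (−½·δx/x)² = (-0.5×0.0993)² = 0.00246;  (-2·δs/s)² = (-2×0.0389)² = 0.00605;  (1·δb/b)² = (1×0.0230)² = 0.000531
δQ/Q = √(0.0310) = 0.176
Q = 1.56e-09, so δQ = 0.176 × 1.56e-09 = 2.74e-10.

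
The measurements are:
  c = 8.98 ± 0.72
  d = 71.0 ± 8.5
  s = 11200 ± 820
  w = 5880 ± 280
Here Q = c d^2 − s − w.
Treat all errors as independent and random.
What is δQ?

11500

Let p = c·d^2 = 45300. δp/p = √((1·δc/c)² + (2·δd/d)²) = √(0.00643 + 0.0573) = 0.253, so δp = 11400.
Q = p − s − w: δQ = √(δp² + δs² + δw²) = √(1.31e+08 + 6.72e+05 + 78400) = 11500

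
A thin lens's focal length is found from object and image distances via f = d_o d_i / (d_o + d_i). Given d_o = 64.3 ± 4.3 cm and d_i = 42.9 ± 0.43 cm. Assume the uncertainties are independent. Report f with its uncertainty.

25.7 ± 0.706 cm

∂f/∂d_o = (d_i/(d_o+d_i))² = 0.160;  ∂f/∂d_i = (d_o/(d_o+d_i))² = 0.360
δf = √((∂f/∂d_o · δd_o)² + (∂f/∂d_i · δd_i)²) = √(0.474 + 0.0239) = 0.706 cm
f = 25.7 cm.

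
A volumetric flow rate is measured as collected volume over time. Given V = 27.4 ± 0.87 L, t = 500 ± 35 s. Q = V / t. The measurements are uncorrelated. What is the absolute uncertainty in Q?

Since Q is a product/quotient, work with relative uncertainties:
  (1·δV/V)² = (1×0.0318)² = 0.00101;  (-1·δt/t)² = (-1×0.0700)² = 0.00490
δQ/Q = √(0.00591) = 0.0769
Q = 0.0548 L/s, so δQ = 0.0769 × 0.0548 = 0.00421 L/s.

0.00421 L/s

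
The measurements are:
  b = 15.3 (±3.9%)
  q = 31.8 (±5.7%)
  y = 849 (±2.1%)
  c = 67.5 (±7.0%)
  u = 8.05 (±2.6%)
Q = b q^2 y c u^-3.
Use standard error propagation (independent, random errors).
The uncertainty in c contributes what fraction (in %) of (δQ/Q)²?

(δQ/Q)² = (1·δb/b)² + (2·δq/q)² + (1·δy/y)² + (1·δc/c)² + (-3·δu/u)²
  b term: (1×0.0390)² = 0.00152
  q term: (2×0.0570)² = 0.0130
  y term: (1×0.0210)² = 0.000441
  c term: (1×0.0700)² = 0.00490
  u term: (-3×0.0260)² = 0.00608
Total = 0.0259. Share from c = 0.00490/0.0259 = 0.189.

18.9%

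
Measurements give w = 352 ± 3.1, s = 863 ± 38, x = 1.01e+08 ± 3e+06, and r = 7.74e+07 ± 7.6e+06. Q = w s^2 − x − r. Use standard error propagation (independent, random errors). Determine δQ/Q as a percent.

29.4%

Let p = w·s^2 = 2.62e+08. δp/p = √((1·δw/w)² + (2·δs/s)²) = √(7.76e-05 + 0.00776) = 0.0885, so δp = 2.32e+07.
Q = p − x − r: δQ = √(δp² + δx² + δr²) = √(5.38e+14 + 9e+12 + 5.78e+13) = 2.46e+07
Q = 8.38e+07, so δQ/Q = 2.46e+07/8.38e+07 = 0.294.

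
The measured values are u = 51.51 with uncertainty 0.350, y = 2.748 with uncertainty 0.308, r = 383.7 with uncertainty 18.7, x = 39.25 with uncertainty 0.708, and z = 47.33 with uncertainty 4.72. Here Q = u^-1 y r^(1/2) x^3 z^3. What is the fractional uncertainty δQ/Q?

For a monomial Q ∝ u^-1, y, r^(1/2), x^3, z^3, fractional errors add in quadrature:
  (-1·δu/u)² = (-1×0.00679)² = 4.62e-05;  (1·δy/y)² = (1×0.112)² = 0.0126;  (½·δr/r)² = (0.5×0.0487)² = 0.000594;  (3·δx/x)² = (3×0.0180)² = 0.00293;  (3·δz/z)² = (3×0.0997)² = 0.0895
δQ/Q = √(0.106) = 0.325

0.325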